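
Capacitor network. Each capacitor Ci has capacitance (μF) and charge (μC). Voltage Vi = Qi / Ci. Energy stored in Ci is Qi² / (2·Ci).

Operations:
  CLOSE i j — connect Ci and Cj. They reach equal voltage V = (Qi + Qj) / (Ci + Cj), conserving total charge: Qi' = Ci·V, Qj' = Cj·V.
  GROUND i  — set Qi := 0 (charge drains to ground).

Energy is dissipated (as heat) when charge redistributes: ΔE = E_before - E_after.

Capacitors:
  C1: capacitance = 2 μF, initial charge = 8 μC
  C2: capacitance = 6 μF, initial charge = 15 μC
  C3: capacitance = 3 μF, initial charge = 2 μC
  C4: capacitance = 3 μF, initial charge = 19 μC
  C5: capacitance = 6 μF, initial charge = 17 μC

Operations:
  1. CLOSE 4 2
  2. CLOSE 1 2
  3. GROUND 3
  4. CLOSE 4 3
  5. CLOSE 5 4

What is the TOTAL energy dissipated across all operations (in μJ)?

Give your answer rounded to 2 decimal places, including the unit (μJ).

Initial: C1(2μF, Q=8μC, V=4.00V), C2(6μF, Q=15μC, V=2.50V), C3(3μF, Q=2μC, V=0.67V), C4(3μF, Q=19μC, V=6.33V), C5(6μF, Q=17μC, V=2.83V)
Op 1: CLOSE 4-2: Q_total=34.00, C_total=9.00, V=3.78; Q4=11.33, Q2=22.67; dissipated=14.694
Op 2: CLOSE 1-2: Q_total=30.67, C_total=8.00, V=3.83; Q1=7.67, Q2=23.00; dissipated=0.037
Op 3: GROUND 3: Q3=0; energy lost=0.667
Op 4: CLOSE 4-3: Q_total=11.33, C_total=6.00, V=1.89; Q4=5.67, Q3=5.67; dissipated=10.704
Op 5: CLOSE 5-4: Q_total=22.67, C_total=9.00, V=2.52; Q5=15.11, Q4=7.56; dissipated=0.892
Total dissipated: 26.994 μJ

Answer: 26.99 μJ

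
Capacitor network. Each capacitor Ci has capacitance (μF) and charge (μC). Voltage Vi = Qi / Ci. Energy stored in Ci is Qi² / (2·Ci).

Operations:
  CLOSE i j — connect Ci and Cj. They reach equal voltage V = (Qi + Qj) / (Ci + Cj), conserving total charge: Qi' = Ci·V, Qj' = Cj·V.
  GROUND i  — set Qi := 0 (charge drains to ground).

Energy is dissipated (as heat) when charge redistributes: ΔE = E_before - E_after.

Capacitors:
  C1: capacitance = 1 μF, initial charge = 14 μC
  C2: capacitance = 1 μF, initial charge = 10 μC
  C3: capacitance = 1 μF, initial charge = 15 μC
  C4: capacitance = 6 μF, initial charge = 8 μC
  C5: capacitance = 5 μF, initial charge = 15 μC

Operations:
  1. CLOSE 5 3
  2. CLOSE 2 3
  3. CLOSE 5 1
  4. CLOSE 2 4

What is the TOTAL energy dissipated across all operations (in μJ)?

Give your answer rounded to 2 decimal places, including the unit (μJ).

Answer: 116.30 μJ

Derivation:
Initial: C1(1μF, Q=14μC, V=14.00V), C2(1μF, Q=10μC, V=10.00V), C3(1μF, Q=15μC, V=15.00V), C4(6μF, Q=8μC, V=1.33V), C5(5μF, Q=15μC, V=3.00V)
Op 1: CLOSE 5-3: Q_total=30.00, C_total=6.00, V=5.00; Q5=25.00, Q3=5.00; dissipated=60.000
Op 2: CLOSE 2-3: Q_total=15.00, C_total=2.00, V=7.50; Q2=7.50, Q3=7.50; dissipated=6.250
Op 3: CLOSE 5-1: Q_total=39.00, C_total=6.00, V=6.50; Q5=32.50, Q1=6.50; dissipated=33.750
Op 4: CLOSE 2-4: Q_total=15.50, C_total=7.00, V=2.21; Q2=2.21, Q4=13.29; dissipated=16.298
Total dissipated: 116.298 μJ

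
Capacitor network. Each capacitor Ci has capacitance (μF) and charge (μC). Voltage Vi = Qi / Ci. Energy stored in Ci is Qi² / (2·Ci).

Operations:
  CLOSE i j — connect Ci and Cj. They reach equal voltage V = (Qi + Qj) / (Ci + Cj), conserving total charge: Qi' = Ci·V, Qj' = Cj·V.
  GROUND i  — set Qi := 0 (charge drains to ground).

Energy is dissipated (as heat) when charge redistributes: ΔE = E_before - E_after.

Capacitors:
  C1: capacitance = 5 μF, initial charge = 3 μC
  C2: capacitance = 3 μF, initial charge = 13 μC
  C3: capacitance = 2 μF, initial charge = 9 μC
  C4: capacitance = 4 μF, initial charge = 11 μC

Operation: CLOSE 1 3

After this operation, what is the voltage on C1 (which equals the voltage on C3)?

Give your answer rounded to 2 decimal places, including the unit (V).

Answer: 1.71 V

Derivation:
Initial: C1(5μF, Q=3μC, V=0.60V), C2(3μF, Q=13μC, V=4.33V), C3(2μF, Q=9μC, V=4.50V), C4(4μF, Q=11μC, V=2.75V)
Op 1: CLOSE 1-3: Q_total=12.00, C_total=7.00, V=1.71; Q1=8.57, Q3=3.43; dissipated=10.864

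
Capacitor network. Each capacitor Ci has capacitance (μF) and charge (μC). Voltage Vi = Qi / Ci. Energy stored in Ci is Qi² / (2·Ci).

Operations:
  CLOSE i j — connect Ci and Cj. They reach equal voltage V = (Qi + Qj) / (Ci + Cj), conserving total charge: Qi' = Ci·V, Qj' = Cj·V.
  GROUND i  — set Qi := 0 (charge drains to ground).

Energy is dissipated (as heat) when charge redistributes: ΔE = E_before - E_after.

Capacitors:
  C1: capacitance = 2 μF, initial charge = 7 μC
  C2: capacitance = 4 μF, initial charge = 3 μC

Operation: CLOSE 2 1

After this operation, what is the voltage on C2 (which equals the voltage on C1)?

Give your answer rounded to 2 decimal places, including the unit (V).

Initial: C1(2μF, Q=7μC, V=3.50V), C2(4μF, Q=3μC, V=0.75V)
Op 1: CLOSE 2-1: Q_total=10.00, C_total=6.00, V=1.67; Q2=6.67, Q1=3.33; dissipated=5.042

Answer: 1.67 V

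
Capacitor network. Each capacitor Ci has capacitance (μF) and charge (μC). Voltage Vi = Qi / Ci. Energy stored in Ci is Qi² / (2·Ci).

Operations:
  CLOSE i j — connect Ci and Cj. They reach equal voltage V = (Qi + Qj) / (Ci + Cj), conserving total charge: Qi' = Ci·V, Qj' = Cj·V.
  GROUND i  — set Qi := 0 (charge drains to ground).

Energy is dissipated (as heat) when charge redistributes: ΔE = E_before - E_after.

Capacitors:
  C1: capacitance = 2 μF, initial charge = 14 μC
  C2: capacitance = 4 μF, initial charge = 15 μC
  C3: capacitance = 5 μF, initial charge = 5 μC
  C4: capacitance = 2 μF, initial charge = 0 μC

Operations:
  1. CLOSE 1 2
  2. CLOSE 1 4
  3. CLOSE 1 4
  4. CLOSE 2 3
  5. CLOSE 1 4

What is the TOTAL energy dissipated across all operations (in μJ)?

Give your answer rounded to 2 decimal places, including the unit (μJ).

Answer: 35.05 μJ

Derivation:
Initial: C1(2μF, Q=14μC, V=7.00V), C2(4μF, Q=15μC, V=3.75V), C3(5μF, Q=5μC, V=1.00V), C4(2μF, Q=0μC, V=0.00V)
Op 1: CLOSE 1-2: Q_total=29.00, C_total=6.00, V=4.83; Q1=9.67, Q2=19.33; dissipated=7.042
Op 2: CLOSE 1-4: Q_total=9.67, C_total=4.00, V=2.42; Q1=4.83, Q4=4.83; dissipated=11.681
Op 3: CLOSE 1-4: Q_total=9.67, C_total=4.00, V=2.42; Q1=4.83, Q4=4.83; dissipated=0.000
Op 4: CLOSE 2-3: Q_total=24.33, C_total=9.00, V=2.70; Q2=10.81, Q3=13.52; dissipated=16.327
Op 5: CLOSE 1-4: Q_total=9.67, C_total=4.00, V=2.42; Q1=4.83, Q4=4.83; dissipated=0.000
Total dissipated: 35.049 μJ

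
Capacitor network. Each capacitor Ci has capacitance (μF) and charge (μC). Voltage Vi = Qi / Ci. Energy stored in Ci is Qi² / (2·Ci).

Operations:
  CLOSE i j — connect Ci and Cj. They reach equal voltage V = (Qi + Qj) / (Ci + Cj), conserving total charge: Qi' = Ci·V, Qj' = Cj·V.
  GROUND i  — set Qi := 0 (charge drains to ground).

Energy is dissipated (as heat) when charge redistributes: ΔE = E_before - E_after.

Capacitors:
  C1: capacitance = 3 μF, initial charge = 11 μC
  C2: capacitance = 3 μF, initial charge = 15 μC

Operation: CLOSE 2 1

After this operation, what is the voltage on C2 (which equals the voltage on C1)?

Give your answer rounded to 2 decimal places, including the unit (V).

Answer: 4.33 V

Derivation:
Initial: C1(3μF, Q=11μC, V=3.67V), C2(3μF, Q=15μC, V=5.00V)
Op 1: CLOSE 2-1: Q_total=26.00, C_total=6.00, V=4.33; Q2=13.00, Q1=13.00; dissipated=1.333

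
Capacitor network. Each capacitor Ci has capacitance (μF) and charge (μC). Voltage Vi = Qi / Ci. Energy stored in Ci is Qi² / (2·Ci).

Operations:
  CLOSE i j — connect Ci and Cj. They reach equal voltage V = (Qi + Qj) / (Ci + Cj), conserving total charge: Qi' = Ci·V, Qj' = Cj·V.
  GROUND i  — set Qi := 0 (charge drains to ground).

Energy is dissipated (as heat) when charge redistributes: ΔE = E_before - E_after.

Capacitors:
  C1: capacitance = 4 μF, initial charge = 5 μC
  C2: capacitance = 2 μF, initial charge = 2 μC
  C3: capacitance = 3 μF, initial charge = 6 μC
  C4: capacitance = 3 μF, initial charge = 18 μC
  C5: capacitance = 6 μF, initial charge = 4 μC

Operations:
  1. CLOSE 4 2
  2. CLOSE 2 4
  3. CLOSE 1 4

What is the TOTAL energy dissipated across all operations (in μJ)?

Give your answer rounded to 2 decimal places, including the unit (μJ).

Initial: C1(4μF, Q=5μC, V=1.25V), C2(2μF, Q=2μC, V=1.00V), C3(3μF, Q=6μC, V=2.00V), C4(3μF, Q=18μC, V=6.00V), C5(6μF, Q=4μC, V=0.67V)
Op 1: CLOSE 4-2: Q_total=20.00, C_total=5.00, V=4.00; Q4=12.00, Q2=8.00; dissipated=15.000
Op 2: CLOSE 2-4: Q_total=20.00, C_total=5.00, V=4.00; Q2=8.00, Q4=12.00; dissipated=0.000
Op 3: CLOSE 1-4: Q_total=17.00, C_total=7.00, V=2.43; Q1=9.71, Q4=7.29; dissipated=6.482
Total dissipated: 21.482 μJ

Answer: 21.48 μJ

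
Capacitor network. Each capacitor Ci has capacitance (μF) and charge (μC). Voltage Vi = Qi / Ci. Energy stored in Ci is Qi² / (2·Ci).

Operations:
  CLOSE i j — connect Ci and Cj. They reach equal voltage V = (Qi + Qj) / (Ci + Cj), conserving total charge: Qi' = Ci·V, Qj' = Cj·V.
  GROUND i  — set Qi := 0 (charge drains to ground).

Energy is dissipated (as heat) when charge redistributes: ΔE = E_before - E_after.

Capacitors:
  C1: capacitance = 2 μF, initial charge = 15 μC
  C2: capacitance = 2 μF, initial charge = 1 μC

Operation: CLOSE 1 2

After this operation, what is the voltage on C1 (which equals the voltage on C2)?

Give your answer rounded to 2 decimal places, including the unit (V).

Initial: C1(2μF, Q=15μC, V=7.50V), C2(2μF, Q=1μC, V=0.50V)
Op 1: CLOSE 1-2: Q_total=16.00, C_total=4.00, V=4.00; Q1=8.00, Q2=8.00; dissipated=24.500

Answer: 4.00 V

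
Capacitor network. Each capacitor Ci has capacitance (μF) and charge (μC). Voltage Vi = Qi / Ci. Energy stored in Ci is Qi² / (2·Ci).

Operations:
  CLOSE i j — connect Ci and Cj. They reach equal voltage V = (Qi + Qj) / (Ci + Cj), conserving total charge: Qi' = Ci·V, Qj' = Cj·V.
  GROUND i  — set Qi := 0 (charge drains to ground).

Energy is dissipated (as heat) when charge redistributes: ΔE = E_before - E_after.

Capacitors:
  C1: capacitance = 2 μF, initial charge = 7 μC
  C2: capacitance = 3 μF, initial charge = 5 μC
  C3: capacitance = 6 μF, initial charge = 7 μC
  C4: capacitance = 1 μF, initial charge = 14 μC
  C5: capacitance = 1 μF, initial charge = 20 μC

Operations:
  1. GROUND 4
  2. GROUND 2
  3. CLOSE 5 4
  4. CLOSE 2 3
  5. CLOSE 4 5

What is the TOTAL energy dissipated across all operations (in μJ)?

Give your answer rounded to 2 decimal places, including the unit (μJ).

Answer: 203.53 μJ

Derivation:
Initial: C1(2μF, Q=7μC, V=3.50V), C2(3μF, Q=5μC, V=1.67V), C3(6μF, Q=7μC, V=1.17V), C4(1μF, Q=14μC, V=14.00V), C5(1μF, Q=20μC, V=20.00V)
Op 1: GROUND 4: Q4=0; energy lost=98.000
Op 2: GROUND 2: Q2=0; energy lost=4.167
Op 3: CLOSE 5-4: Q_total=20.00, C_total=2.00, V=10.00; Q5=10.00, Q4=10.00; dissipated=100.000
Op 4: CLOSE 2-3: Q_total=7.00, C_total=9.00, V=0.78; Q2=2.33, Q3=4.67; dissipated=1.361
Op 5: CLOSE 4-5: Q_total=20.00, C_total=2.00, V=10.00; Q4=10.00, Q5=10.00; dissipated=0.000
Total dissipated: 203.528 μJ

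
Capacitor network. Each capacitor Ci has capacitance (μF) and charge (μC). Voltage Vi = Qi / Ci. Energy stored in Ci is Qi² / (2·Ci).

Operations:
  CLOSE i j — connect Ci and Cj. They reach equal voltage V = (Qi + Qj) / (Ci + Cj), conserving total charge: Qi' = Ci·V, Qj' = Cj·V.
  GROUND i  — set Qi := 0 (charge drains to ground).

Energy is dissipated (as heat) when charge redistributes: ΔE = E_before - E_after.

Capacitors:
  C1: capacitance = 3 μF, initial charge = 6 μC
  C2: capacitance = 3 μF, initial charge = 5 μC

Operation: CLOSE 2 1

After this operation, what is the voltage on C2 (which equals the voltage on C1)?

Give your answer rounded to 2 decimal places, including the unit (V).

Answer: 1.83 V

Derivation:
Initial: C1(3μF, Q=6μC, V=2.00V), C2(3μF, Q=5μC, V=1.67V)
Op 1: CLOSE 2-1: Q_total=11.00, C_total=6.00, V=1.83; Q2=5.50, Q1=5.50; dissipated=0.083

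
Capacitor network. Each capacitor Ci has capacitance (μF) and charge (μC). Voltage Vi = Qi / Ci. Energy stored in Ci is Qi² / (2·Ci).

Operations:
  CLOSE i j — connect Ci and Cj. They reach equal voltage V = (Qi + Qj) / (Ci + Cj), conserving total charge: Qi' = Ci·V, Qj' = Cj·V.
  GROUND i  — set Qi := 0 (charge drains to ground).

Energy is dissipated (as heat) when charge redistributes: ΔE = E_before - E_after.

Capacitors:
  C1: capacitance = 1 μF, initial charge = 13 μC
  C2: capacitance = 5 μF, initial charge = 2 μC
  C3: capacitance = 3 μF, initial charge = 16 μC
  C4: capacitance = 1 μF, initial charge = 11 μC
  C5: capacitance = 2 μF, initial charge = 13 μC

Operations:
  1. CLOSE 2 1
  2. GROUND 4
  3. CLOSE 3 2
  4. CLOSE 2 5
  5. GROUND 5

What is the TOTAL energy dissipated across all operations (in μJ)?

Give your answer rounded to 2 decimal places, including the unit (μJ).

Answer: 159.72 μJ

Derivation:
Initial: C1(1μF, Q=13μC, V=13.00V), C2(5μF, Q=2μC, V=0.40V), C3(3μF, Q=16μC, V=5.33V), C4(1μF, Q=11μC, V=11.00V), C5(2μF, Q=13μC, V=6.50V)
Op 1: CLOSE 2-1: Q_total=15.00, C_total=6.00, V=2.50; Q2=12.50, Q1=2.50; dissipated=66.150
Op 2: GROUND 4: Q4=0; energy lost=60.500
Op 3: CLOSE 3-2: Q_total=28.50, C_total=8.00, V=3.56; Q3=10.69, Q2=17.81; dissipated=7.526
Op 4: CLOSE 2-5: Q_total=30.81, C_total=7.00, V=4.40; Q2=22.01, Q5=8.80; dissipated=6.164
Op 5: GROUND 5: Q5=0; energy lost=19.376
Total dissipated: 159.715 μJ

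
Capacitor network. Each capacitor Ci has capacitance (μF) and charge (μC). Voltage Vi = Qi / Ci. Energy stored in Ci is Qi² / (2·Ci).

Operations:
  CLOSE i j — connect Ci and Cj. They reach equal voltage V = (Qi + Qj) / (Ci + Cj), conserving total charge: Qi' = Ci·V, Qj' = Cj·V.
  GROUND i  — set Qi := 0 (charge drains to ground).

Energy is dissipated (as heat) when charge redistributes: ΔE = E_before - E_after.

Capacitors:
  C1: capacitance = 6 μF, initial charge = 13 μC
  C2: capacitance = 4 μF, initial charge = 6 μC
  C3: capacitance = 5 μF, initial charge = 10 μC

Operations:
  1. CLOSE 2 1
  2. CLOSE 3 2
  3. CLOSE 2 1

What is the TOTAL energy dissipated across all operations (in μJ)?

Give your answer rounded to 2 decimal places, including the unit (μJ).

Initial: C1(6μF, Q=13μC, V=2.17V), C2(4μF, Q=6μC, V=1.50V), C3(5μF, Q=10μC, V=2.00V)
Op 1: CLOSE 2-1: Q_total=19.00, C_total=10.00, V=1.90; Q2=7.60, Q1=11.40; dissipated=0.533
Op 2: CLOSE 3-2: Q_total=17.60, C_total=9.00, V=1.96; Q3=9.78, Q2=7.82; dissipated=0.011
Op 3: CLOSE 2-1: Q_total=19.22, C_total=10.00, V=1.92; Q2=7.69, Q1=11.53; dissipated=0.004
Total dissipated: 0.548 μJ

Answer: 0.55 μJ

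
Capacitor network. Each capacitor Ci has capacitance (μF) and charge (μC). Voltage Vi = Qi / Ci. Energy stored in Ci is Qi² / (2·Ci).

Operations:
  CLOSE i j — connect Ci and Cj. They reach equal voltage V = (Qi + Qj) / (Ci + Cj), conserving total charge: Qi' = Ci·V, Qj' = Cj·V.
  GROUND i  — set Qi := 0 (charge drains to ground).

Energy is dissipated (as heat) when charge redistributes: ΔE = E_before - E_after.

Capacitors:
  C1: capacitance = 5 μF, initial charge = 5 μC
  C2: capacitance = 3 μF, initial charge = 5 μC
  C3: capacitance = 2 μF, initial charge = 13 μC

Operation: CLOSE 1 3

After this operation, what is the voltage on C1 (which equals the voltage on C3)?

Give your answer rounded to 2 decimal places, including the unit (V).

Initial: C1(5μF, Q=5μC, V=1.00V), C2(3μF, Q=5μC, V=1.67V), C3(2μF, Q=13μC, V=6.50V)
Op 1: CLOSE 1-3: Q_total=18.00, C_total=7.00, V=2.57; Q1=12.86, Q3=5.14; dissipated=21.607

Answer: 2.57 V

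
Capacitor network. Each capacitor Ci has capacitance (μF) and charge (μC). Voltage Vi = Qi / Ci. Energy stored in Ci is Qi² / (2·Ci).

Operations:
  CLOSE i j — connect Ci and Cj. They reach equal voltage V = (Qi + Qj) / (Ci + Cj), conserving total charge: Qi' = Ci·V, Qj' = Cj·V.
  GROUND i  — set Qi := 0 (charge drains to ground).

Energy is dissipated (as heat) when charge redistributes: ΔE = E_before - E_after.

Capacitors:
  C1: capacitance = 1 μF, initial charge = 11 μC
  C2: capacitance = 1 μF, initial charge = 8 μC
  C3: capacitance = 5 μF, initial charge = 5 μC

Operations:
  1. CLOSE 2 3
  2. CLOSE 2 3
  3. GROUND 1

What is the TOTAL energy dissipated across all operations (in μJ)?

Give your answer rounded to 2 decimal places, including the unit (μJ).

Answer: 80.92 μJ

Derivation:
Initial: C1(1μF, Q=11μC, V=11.00V), C2(1μF, Q=8μC, V=8.00V), C3(5μF, Q=5μC, V=1.00V)
Op 1: CLOSE 2-3: Q_total=13.00, C_total=6.00, V=2.17; Q2=2.17, Q3=10.83; dissipated=20.417
Op 2: CLOSE 2-3: Q_total=13.00, C_total=6.00, V=2.17; Q2=2.17, Q3=10.83; dissipated=0.000
Op 3: GROUND 1: Q1=0; energy lost=60.500
Total dissipated: 80.917 μJ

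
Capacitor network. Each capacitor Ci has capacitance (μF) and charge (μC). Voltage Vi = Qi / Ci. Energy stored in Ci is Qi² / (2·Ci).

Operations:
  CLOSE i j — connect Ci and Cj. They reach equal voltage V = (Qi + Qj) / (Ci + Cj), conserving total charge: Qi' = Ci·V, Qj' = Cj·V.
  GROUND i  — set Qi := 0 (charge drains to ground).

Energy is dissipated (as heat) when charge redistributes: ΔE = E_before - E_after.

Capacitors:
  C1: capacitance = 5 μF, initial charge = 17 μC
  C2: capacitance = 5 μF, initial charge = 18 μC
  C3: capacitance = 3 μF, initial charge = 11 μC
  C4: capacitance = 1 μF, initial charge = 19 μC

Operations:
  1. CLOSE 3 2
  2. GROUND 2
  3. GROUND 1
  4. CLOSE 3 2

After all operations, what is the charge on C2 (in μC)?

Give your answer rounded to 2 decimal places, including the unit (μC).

Initial: C1(5μF, Q=17μC, V=3.40V), C2(5μF, Q=18μC, V=3.60V), C3(3μF, Q=11μC, V=3.67V), C4(1μF, Q=19μC, V=19.00V)
Op 1: CLOSE 3-2: Q_total=29.00, C_total=8.00, V=3.62; Q3=10.88, Q2=18.12; dissipated=0.004
Op 2: GROUND 2: Q2=0; energy lost=32.852
Op 3: GROUND 1: Q1=0; energy lost=28.900
Op 4: CLOSE 3-2: Q_total=10.88, C_total=8.00, V=1.36; Q3=4.08, Q2=6.80; dissipated=12.319
Final charges: Q1=0.00, Q2=6.80, Q3=4.08, Q4=19.00

Answer: 6.80 μC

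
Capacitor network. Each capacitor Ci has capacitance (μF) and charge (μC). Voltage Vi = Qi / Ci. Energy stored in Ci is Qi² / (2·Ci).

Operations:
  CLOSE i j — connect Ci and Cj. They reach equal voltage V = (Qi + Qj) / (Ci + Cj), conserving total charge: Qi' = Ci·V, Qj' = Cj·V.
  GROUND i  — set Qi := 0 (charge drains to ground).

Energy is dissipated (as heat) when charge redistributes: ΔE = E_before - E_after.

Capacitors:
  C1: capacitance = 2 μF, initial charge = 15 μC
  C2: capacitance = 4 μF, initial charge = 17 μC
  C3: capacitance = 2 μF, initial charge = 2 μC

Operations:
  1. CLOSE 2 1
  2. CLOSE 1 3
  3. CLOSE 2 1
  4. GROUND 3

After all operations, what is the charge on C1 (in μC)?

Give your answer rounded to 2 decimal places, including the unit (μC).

Answer: 9.22 μC

Derivation:
Initial: C1(2μF, Q=15μC, V=7.50V), C2(4μF, Q=17μC, V=4.25V), C3(2μF, Q=2μC, V=1.00V)
Op 1: CLOSE 2-1: Q_total=32.00, C_total=6.00, V=5.33; Q2=21.33, Q1=10.67; dissipated=7.042
Op 2: CLOSE 1-3: Q_total=12.67, C_total=4.00, V=3.17; Q1=6.33, Q3=6.33; dissipated=9.389
Op 3: CLOSE 2-1: Q_total=27.67, C_total=6.00, V=4.61; Q2=18.44, Q1=9.22; dissipated=3.130
Op 4: GROUND 3: Q3=0; energy lost=10.028
Final charges: Q1=9.22, Q2=18.44, Q3=0.00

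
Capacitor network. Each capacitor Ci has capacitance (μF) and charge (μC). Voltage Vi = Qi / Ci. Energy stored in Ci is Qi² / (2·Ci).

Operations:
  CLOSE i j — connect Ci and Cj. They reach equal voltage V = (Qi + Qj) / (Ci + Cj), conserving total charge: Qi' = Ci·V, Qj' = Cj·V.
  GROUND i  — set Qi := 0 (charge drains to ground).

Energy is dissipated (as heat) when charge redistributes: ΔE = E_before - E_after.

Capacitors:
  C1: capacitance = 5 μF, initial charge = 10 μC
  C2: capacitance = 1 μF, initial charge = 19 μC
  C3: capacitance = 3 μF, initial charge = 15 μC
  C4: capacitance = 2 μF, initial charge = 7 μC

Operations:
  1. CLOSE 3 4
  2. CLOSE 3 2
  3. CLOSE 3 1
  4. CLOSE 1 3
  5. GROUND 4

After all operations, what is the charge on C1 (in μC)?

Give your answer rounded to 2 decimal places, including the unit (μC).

Answer: 21.34 μC

Derivation:
Initial: C1(5μF, Q=10μC, V=2.00V), C2(1μF, Q=19μC, V=19.00V), C3(3μF, Q=15μC, V=5.00V), C4(2μF, Q=7μC, V=3.50V)
Op 1: CLOSE 3-4: Q_total=22.00, C_total=5.00, V=4.40; Q3=13.20, Q4=8.80; dissipated=1.350
Op 2: CLOSE 3-2: Q_total=32.20, C_total=4.00, V=8.05; Q3=24.15, Q2=8.05; dissipated=79.935
Op 3: CLOSE 3-1: Q_total=34.15, C_total=8.00, V=4.27; Q3=12.81, Q1=21.34; dissipated=34.315
Op 4: CLOSE 1-3: Q_total=34.15, C_total=8.00, V=4.27; Q1=21.34, Q3=12.81; dissipated=0.000
Op 5: GROUND 4: Q4=0; energy lost=19.360
Final charges: Q1=21.34, Q2=8.05, Q3=12.81, Q4=0.00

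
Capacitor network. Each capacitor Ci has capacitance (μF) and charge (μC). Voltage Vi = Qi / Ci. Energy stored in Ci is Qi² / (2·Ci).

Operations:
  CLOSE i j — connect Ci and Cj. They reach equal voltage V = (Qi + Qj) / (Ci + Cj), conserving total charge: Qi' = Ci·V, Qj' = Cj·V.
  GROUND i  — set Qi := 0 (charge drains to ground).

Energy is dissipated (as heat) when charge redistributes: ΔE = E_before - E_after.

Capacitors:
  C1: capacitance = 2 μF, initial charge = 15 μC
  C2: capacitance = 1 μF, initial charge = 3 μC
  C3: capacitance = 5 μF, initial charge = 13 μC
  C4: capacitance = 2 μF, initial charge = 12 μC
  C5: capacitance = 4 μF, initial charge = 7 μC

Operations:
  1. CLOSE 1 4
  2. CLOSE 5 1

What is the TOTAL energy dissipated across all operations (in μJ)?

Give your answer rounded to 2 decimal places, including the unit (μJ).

Answer: 17.79 μJ

Derivation:
Initial: C1(2μF, Q=15μC, V=7.50V), C2(1μF, Q=3μC, V=3.00V), C3(5μF, Q=13μC, V=2.60V), C4(2μF, Q=12μC, V=6.00V), C5(4μF, Q=7μC, V=1.75V)
Op 1: CLOSE 1-4: Q_total=27.00, C_total=4.00, V=6.75; Q1=13.50, Q4=13.50; dissipated=1.125
Op 2: CLOSE 5-1: Q_total=20.50, C_total=6.00, V=3.42; Q5=13.67, Q1=6.83; dissipated=16.667
Total dissipated: 17.792 μJ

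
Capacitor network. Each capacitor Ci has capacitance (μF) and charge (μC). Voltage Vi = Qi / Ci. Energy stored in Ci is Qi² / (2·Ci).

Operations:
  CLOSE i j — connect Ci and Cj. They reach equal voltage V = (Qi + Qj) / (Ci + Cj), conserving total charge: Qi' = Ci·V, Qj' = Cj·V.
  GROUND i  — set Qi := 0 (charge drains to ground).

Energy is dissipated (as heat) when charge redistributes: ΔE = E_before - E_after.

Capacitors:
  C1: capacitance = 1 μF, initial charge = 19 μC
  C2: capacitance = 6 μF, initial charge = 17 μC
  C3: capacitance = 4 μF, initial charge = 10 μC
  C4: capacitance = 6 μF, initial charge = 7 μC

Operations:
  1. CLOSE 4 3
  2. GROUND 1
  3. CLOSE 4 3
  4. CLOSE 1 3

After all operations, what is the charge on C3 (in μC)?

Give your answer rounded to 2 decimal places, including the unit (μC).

Answer: 5.44 μC

Derivation:
Initial: C1(1μF, Q=19μC, V=19.00V), C2(6μF, Q=17μC, V=2.83V), C3(4μF, Q=10μC, V=2.50V), C4(6μF, Q=7μC, V=1.17V)
Op 1: CLOSE 4-3: Q_total=17.00, C_total=10.00, V=1.70; Q4=10.20, Q3=6.80; dissipated=2.133
Op 2: GROUND 1: Q1=0; energy lost=180.500
Op 3: CLOSE 4-3: Q_total=17.00, C_total=10.00, V=1.70; Q4=10.20, Q3=6.80; dissipated=0.000
Op 4: CLOSE 1-3: Q_total=6.80, C_total=5.00, V=1.36; Q1=1.36, Q3=5.44; dissipated=1.156
Final charges: Q1=1.36, Q2=17.00, Q3=5.44, Q4=10.20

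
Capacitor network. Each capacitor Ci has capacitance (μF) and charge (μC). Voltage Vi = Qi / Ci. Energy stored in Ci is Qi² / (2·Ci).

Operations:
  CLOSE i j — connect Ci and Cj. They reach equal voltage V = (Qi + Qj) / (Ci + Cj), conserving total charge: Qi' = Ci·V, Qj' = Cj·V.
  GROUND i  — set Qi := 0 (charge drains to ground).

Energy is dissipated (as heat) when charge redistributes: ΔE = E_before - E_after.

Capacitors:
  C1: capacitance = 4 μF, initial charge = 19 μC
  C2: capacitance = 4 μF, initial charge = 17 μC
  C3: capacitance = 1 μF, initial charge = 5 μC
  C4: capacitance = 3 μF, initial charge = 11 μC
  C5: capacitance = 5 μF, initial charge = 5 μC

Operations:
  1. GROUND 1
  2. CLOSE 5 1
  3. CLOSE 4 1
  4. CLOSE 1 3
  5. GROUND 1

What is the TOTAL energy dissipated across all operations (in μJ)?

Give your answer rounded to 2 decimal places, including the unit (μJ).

Answer: 71.02 μJ

Derivation:
Initial: C1(4μF, Q=19μC, V=4.75V), C2(4μF, Q=17μC, V=4.25V), C3(1μF, Q=5μC, V=5.00V), C4(3μF, Q=11μC, V=3.67V), C5(5μF, Q=5μC, V=1.00V)
Op 1: GROUND 1: Q1=0; energy lost=45.125
Op 2: CLOSE 5-1: Q_total=5.00, C_total=9.00, V=0.56; Q5=2.78, Q1=2.22; dissipated=1.111
Op 3: CLOSE 4-1: Q_total=13.22, C_total=7.00, V=1.89; Q4=5.67, Q1=7.56; dissipated=8.296
Op 4: CLOSE 1-3: Q_total=12.56, C_total=5.00, V=2.51; Q1=10.04, Q3=2.51; dissipated=3.872
Op 5: GROUND 1: Q1=0; energy lost=12.611
Total dissipated: 71.015 μJ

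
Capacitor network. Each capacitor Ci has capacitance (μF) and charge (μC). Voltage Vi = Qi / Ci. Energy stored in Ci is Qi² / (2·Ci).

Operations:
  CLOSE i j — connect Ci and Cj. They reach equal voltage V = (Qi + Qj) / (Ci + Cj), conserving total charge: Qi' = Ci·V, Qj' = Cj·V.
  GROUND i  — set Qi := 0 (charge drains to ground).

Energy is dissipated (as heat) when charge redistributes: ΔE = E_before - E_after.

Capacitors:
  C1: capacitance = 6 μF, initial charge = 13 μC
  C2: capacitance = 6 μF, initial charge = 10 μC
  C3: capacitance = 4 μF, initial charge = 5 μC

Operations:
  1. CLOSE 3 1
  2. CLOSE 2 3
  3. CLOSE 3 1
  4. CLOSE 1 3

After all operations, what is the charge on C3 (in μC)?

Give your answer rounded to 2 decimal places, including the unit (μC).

Initial: C1(6μF, Q=13μC, V=2.17V), C2(6μF, Q=10μC, V=1.67V), C3(4μF, Q=5μC, V=1.25V)
Op 1: CLOSE 3-1: Q_total=18.00, C_total=10.00, V=1.80; Q3=7.20, Q1=10.80; dissipated=1.008
Op 2: CLOSE 2-3: Q_total=17.20, C_total=10.00, V=1.72; Q2=10.32, Q3=6.88; dissipated=0.021
Op 3: CLOSE 3-1: Q_total=17.68, C_total=10.00, V=1.77; Q3=7.07, Q1=10.61; dissipated=0.008
Op 4: CLOSE 1-3: Q_total=17.68, C_total=10.00, V=1.77; Q1=10.61, Q3=7.07; dissipated=0.000
Final charges: Q1=10.61, Q2=10.32, Q3=7.07

Answer: 7.07 μC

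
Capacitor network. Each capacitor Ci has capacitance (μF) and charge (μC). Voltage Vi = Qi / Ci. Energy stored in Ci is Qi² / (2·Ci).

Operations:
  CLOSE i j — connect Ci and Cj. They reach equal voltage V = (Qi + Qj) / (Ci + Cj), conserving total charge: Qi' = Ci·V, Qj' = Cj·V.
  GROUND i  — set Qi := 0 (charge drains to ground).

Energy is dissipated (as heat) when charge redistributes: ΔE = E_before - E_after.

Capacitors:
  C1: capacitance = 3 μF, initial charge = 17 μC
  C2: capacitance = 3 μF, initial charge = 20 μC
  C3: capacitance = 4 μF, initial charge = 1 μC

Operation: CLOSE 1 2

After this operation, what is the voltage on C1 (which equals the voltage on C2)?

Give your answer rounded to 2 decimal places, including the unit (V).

Answer: 6.17 V

Derivation:
Initial: C1(3μF, Q=17μC, V=5.67V), C2(3μF, Q=20μC, V=6.67V), C3(4μF, Q=1μC, V=0.25V)
Op 1: CLOSE 1-2: Q_total=37.00, C_total=6.00, V=6.17; Q1=18.50, Q2=18.50; dissipated=0.750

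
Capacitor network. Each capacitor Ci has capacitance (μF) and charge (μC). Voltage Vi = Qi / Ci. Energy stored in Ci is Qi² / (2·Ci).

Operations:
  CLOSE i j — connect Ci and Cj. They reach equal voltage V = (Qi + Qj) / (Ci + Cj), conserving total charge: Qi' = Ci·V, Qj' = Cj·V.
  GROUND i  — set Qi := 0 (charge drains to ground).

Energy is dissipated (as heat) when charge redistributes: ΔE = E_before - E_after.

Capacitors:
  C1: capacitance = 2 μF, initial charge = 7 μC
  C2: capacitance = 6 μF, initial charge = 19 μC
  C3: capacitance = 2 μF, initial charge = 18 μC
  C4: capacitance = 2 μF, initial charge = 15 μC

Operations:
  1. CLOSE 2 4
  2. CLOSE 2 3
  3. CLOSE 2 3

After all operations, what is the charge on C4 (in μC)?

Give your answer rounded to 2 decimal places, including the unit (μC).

Initial: C1(2μF, Q=7μC, V=3.50V), C2(6μF, Q=19μC, V=3.17V), C3(2μF, Q=18μC, V=9.00V), C4(2μF, Q=15μC, V=7.50V)
Op 1: CLOSE 2-4: Q_total=34.00, C_total=8.00, V=4.25; Q2=25.50, Q4=8.50; dissipated=14.083
Op 2: CLOSE 2-3: Q_total=43.50, C_total=8.00, V=5.44; Q2=32.62, Q3=10.88; dissipated=16.922
Op 3: CLOSE 2-3: Q_total=43.50, C_total=8.00, V=5.44; Q2=32.62, Q3=10.88; dissipated=0.000
Final charges: Q1=7.00, Q2=32.62, Q3=10.88, Q4=8.50

Answer: 8.50 μC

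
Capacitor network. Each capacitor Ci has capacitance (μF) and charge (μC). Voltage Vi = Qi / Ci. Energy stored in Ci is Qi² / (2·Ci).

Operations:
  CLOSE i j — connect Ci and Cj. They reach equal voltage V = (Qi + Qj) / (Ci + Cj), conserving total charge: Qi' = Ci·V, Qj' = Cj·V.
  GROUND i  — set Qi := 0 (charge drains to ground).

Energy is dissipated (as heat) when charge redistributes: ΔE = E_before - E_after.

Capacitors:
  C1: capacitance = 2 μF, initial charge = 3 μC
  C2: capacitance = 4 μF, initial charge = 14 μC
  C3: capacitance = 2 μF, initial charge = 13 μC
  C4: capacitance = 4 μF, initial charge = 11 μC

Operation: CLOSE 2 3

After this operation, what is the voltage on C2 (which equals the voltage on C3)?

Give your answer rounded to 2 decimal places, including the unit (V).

Answer: 4.50 V

Derivation:
Initial: C1(2μF, Q=3μC, V=1.50V), C2(4μF, Q=14μC, V=3.50V), C3(2μF, Q=13μC, V=6.50V), C4(4μF, Q=11μC, V=2.75V)
Op 1: CLOSE 2-3: Q_total=27.00, C_total=6.00, V=4.50; Q2=18.00, Q3=9.00; dissipated=6.000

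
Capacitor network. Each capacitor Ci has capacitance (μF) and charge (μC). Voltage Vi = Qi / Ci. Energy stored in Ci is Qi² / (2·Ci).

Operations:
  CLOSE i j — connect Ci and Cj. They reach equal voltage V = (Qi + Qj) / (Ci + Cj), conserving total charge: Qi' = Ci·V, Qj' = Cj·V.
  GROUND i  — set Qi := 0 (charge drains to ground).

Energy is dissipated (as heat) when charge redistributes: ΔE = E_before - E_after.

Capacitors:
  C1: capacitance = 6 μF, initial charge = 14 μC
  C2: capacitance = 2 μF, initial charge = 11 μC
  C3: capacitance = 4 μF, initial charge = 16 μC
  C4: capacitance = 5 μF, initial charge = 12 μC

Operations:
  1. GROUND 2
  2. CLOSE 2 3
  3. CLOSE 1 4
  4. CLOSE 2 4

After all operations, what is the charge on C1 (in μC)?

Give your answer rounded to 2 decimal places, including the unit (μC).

Answer: 14.18 μC

Derivation:
Initial: C1(6μF, Q=14μC, V=2.33V), C2(2μF, Q=11μC, V=5.50V), C3(4μF, Q=16μC, V=4.00V), C4(5μF, Q=12μC, V=2.40V)
Op 1: GROUND 2: Q2=0; energy lost=30.250
Op 2: CLOSE 2-3: Q_total=16.00, C_total=6.00, V=2.67; Q2=5.33, Q3=10.67; dissipated=10.667
Op 3: CLOSE 1-4: Q_total=26.00, C_total=11.00, V=2.36; Q1=14.18, Q4=11.82; dissipated=0.006
Op 4: CLOSE 2-4: Q_total=17.15, C_total=7.00, V=2.45; Q2=4.90, Q4=12.25; dissipated=0.066
Final charges: Q1=14.18, Q2=4.90, Q3=10.67, Q4=12.25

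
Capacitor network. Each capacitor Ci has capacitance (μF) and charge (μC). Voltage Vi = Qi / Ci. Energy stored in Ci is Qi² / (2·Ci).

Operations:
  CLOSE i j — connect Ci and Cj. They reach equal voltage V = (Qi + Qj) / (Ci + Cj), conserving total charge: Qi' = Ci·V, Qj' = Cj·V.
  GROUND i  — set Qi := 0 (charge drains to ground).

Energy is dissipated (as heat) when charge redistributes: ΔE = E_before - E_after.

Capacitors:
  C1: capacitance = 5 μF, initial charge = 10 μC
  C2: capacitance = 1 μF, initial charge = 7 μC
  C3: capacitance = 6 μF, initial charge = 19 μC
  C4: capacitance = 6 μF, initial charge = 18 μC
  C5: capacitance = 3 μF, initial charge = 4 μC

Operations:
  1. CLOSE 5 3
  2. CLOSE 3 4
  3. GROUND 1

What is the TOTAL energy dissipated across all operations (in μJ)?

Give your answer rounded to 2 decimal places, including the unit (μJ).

Initial: C1(5μF, Q=10μC, V=2.00V), C2(1μF, Q=7μC, V=7.00V), C3(6μF, Q=19μC, V=3.17V), C4(6μF, Q=18μC, V=3.00V), C5(3μF, Q=4μC, V=1.33V)
Op 1: CLOSE 5-3: Q_total=23.00, C_total=9.00, V=2.56; Q5=7.67, Q3=15.33; dissipated=3.361
Op 2: CLOSE 3-4: Q_total=33.33, C_total=12.00, V=2.78; Q3=16.67, Q4=16.67; dissipated=0.296
Op 3: GROUND 1: Q1=0; energy lost=10.000
Total dissipated: 13.657 μJ

Answer: 13.66 μJ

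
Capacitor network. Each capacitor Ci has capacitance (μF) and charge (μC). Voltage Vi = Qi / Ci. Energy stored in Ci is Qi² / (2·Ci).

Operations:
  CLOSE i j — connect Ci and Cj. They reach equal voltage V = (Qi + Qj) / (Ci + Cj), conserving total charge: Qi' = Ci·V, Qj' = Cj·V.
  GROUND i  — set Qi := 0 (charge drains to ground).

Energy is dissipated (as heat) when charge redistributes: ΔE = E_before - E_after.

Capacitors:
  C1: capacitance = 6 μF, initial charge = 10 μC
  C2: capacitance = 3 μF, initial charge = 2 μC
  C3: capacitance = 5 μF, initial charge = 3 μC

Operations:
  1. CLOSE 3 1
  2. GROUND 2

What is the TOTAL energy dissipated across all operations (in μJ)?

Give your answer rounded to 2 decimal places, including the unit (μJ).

Initial: C1(6μF, Q=10μC, V=1.67V), C2(3μF, Q=2μC, V=0.67V), C3(5μF, Q=3μC, V=0.60V)
Op 1: CLOSE 3-1: Q_total=13.00, C_total=11.00, V=1.18; Q3=5.91, Q1=7.09; dissipated=1.552
Op 2: GROUND 2: Q2=0; energy lost=0.667
Total dissipated: 2.218 μJ

Answer: 2.22 μJ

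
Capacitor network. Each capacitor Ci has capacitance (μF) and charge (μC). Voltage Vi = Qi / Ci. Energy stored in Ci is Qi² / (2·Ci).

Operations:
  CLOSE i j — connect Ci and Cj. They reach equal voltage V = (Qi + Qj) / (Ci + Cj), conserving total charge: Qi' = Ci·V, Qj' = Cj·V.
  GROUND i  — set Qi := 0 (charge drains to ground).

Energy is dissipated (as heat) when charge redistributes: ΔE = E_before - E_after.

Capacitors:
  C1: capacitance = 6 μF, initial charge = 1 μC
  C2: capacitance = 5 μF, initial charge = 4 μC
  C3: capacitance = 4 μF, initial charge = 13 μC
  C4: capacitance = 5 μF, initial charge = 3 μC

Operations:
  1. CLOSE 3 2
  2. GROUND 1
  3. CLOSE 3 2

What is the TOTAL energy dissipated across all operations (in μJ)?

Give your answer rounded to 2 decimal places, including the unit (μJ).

Initial: C1(6μF, Q=1μC, V=0.17V), C2(5μF, Q=4μC, V=0.80V), C3(4μF, Q=13μC, V=3.25V), C4(5μF, Q=3μC, V=0.60V)
Op 1: CLOSE 3-2: Q_total=17.00, C_total=9.00, V=1.89; Q3=7.56, Q2=9.44; dissipated=6.669
Op 2: GROUND 1: Q1=0; energy lost=0.083
Op 3: CLOSE 3-2: Q_total=17.00, C_total=9.00, V=1.89; Q3=7.56, Q2=9.44; dissipated=0.000
Total dissipated: 6.753 μJ

Answer: 6.75 μJ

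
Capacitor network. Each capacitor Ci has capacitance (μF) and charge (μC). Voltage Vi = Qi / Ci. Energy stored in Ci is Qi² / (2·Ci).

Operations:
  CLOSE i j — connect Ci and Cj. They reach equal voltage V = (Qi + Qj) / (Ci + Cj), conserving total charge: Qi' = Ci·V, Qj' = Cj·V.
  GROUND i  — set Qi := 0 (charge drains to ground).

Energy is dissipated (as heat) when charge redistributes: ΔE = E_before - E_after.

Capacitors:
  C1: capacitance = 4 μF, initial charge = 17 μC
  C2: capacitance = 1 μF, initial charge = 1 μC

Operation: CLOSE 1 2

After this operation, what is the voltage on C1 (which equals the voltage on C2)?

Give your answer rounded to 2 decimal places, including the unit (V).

Initial: C1(4μF, Q=17μC, V=4.25V), C2(1μF, Q=1μC, V=1.00V)
Op 1: CLOSE 1-2: Q_total=18.00, C_total=5.00, V=3.60; Q1=14.40, Q2=3.60; dissipated=4.225

Answer: 3.60 V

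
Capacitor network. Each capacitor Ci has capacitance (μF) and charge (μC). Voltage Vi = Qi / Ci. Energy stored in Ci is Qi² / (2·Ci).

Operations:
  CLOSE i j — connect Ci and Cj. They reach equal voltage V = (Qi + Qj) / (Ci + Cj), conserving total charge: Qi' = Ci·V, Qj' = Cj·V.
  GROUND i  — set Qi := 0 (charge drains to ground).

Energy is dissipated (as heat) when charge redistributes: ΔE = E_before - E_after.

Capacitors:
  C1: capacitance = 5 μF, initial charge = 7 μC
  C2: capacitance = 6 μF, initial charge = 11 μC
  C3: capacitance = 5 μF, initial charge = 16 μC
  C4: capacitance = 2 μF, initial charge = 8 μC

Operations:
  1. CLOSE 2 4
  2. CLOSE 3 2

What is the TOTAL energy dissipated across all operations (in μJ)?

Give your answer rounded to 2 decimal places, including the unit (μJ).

Initial: C1(5μF, Q=7μC, V=1.40V), C2(6μF, Q=11μC, V=1.83V), C3(5μF, Q=16μC, V=3.20V), C4(2μF, Q=8μC, V=4.00V)
Op 1: CLOSE 2-4: Q_total=19.00, C_total=8.00, V=2.38; Q2=14.25, Q4=4.75; dissipated=3.521
Op 2: CLOSE 3-2: Q_total=30.25, C_total=11.00, V=2.75; Q3=13.75, Q2=16.50; dissipated=0.928
Total dissipated: 4.449 μJ

Answer: 4.45 μJ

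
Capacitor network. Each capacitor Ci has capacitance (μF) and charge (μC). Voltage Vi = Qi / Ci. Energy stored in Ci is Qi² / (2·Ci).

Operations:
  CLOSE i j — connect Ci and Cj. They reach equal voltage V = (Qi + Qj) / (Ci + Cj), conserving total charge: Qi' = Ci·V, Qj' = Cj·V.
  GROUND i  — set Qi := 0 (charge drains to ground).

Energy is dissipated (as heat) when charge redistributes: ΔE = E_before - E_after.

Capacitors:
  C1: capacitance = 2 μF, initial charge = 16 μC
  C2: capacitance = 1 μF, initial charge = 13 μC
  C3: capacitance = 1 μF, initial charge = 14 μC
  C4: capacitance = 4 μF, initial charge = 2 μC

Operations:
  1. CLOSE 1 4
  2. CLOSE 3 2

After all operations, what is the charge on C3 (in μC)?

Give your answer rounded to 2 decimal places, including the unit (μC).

Answer: 13.50 μC

Derivation:
Initial: C1(2μF, Q=16μC, V=8.00V), C2(1μF, Q=13μC, V=13.00V), C3(1μF, Q=14μC, V=14.00V), C4(4μF, Q=2μC, V=0.50V)
Op 1: CLOSE 1-4: Q_total=18.00, C_total=6.00, V=3.00; Q1=6.00, Q4=12.00; dissipated=37.500
Op 2: CLOSE 3-2: Q_total=27.00, C_total=2.00, V=13.50; Q3=13.50, Q2=13.50; dissipated=0.250
Final charges: Q1=6.00, Q2=13.50, Q3=13.50, Q4=12.00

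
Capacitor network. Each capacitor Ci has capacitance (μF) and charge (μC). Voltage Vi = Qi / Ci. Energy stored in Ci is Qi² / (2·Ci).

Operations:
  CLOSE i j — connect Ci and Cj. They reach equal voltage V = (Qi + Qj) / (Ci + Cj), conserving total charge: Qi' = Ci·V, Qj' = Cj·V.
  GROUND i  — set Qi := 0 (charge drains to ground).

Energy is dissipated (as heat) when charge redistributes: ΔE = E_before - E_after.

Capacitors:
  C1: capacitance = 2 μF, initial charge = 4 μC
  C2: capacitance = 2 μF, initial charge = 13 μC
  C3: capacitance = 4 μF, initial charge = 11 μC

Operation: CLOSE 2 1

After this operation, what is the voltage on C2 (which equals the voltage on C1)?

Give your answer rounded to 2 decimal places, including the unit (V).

Answer: 4.25 V

Derivation:
Initial: C1(2μF, Q=4μC, V=2.00V), C2(2μF, Q=13μC, V=6.50V), C3(4μF, Q=11μC, V=2.75V)
Op 1: CLOSE 2-1: Q_total=17.00, C_total=4.00, V=4.25; Q2=8.50, Q1=8.50; dissipated=10.125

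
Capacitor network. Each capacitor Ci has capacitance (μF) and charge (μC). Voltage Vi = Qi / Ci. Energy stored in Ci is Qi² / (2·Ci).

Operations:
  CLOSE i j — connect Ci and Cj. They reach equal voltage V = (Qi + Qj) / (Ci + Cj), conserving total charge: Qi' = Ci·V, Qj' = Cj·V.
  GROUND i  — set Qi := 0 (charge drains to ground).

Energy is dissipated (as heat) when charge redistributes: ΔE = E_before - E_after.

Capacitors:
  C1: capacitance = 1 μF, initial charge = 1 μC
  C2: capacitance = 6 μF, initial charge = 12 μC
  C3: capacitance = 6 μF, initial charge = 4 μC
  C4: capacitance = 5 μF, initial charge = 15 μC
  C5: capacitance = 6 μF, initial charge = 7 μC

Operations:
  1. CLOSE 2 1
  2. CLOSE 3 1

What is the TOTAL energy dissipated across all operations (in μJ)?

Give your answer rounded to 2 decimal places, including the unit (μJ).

Initial: C1(1μF, Q=1μC, V=1.00V), C2(6μF, Q=12μC, V=2.00V), C3(6μF, Q=4μC, V=0.67V), C4(5μF, Q=15μC, V=3.00V), C5(6μF, Q=7μC, V=1.17V)
Op 1: CLOSE 2-1: Q_total=13.00, C_total=7.00, V=1.86; Q2=11.14, Q1=1.86; dissipated=0.429
Op 2: CLOSE 3-1: Q_total=5.86, C_total=7.00, V=0.84; Q3=5.02, Q1=0.84; dissipated=0.607
Total dissipated: 1.036 μJ

Answer: 1.04 μJ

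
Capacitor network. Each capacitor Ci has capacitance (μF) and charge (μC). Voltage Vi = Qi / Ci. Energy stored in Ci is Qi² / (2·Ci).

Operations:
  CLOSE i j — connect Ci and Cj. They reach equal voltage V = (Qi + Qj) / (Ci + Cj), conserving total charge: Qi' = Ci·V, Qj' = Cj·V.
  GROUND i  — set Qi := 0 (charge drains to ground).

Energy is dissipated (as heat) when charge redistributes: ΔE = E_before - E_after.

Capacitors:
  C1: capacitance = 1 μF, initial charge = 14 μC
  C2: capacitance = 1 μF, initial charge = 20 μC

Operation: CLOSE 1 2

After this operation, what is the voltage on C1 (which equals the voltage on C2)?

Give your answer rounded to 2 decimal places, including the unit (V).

Answer: 17.00 V

Derivation:
Initial: C1(1μF, Q=14μC, V=14.00V), C2(1μF, Q=20μC, V=20.00V)
Op 1: CLOSE 1-2: Q_total=34.00, C_total=2.00, V=17.00; Q1=17.00, Q2=17.00; dissipated=9.000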